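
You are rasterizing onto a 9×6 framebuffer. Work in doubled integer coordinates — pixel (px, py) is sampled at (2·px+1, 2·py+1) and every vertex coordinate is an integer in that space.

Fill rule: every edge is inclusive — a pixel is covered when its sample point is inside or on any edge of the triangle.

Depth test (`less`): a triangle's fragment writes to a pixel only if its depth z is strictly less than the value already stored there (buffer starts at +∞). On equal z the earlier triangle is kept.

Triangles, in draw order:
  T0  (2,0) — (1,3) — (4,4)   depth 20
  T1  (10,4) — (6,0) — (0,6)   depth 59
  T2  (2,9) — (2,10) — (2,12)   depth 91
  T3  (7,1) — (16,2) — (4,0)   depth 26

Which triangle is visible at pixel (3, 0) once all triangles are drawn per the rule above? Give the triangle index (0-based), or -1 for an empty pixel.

T0:
  2·area = 10  (B↔C swapped to make it positive)
  edge (2, 0)→(4, 4): d=(2,4) inclusive
  edge (4, 4)→(1, 3): d=(-3,-1) inclusive
  edge (1, 3)→(2, 0): d=(1,-3) inclusive
    (0,1)@(1, 3): e=[10,0,0] → X  [on edge]
    (1,1)@(3, 3): e=[2,2,6] → X
    (2,1)@(5, 3): e=[-6,4,12] → .
    (0,2)@(1, 5): e=[14,-6,2] → .
    (1,2)@(3, 5): e=[6,-4,8] → .
    (3,2)@(7, 5): e=[-10,0,20] → .  [on edge]
    (6,3)@(13, 7): e=[-30,0,40] → .  [on edge]
  covered (2 px):
    . . . . . . . . .
    X X . . . . . . .
    . . . . . . . . .
    . . . . . . . . .
    . . . . . . . . .
    . . . . . . . . .
T1:
  2·area = 48  (B↔C swapped to make it positive)
  edge (10, 4)→(0, 6): d=(-10,2) inclusive
  edge (0, 6)→(6, 0): d=(6,-6) inclusive
  edge (6, 0)→(10, 4): d=(4,4) inclusive
    (2,0)@(5, 1): e=[40,0,8] → X  [on edge]
    (3,0)@(7, 1): e=[36,12,0] → X  [on edge]
    (4,0)@(9, 1): e=[32,24,-8] → .
    (1,1)@(3, 3): e=[24,0,24] → X  [on edge]
    (4,1)@(9, 3): e=[12,36,0] → X  [on edge]
    (5,1)@(11, 3): e=[8,48,-8] → .
    (7,1)@(15, 3): e=[0,72,-24] → .  [on edge]
    (0,2)@(1, 5): e=[8,0,40] → X  [on edge]
    (2,2)@(5, 5): e=[0,24,24] → X  [on edge]
    (3,2)@(7, 5): e=[-4,36,16] → .
    (4,2)@(9, 5): e=[-8,48,8] → .
    (5,2)@(11, 5): e=[-12,60,0] → .  [on edge]
    (6,3)@(13, 7): e=[-36,84,0] → .  [on edge]
    (7,4)@(15, 9): e=[-60,108,0] → .  [on edge]
    (8,5)@(17, 11): e=[-84,132,0] → .  [on edge]
  covered (9 px):
    . . X X . . . . .
    . X X X X . . . .
    X X X . . . . . .
    . . . . . . . . .
    . . . . . . . . .
    . . . . . . . . .
T2:
  degenerate (2·area = 0) — covers nothing
T3:
  2·area = 6  (B↔C swapped to make it positive)
  edge (7, 1)→(4, 0): d=(-3,-1) inclusive
  edge (4, 0)→(16, 2): d=(12,2) inclusive
  edge (16, 2)→(7, 1): d=(-9,-1) inclusive
    (3,0)@(7, 1): e=[0,6,0] → X  [on edge]
    (4,0)@(9, 1): e=[2,2,2] → X
    (5,0)@(11, 1): e=[4,-2,4] → .
    (3,1)@(7, 3): e=[-6,30,-18] → .
    (4,1)@(9, 3): e=[-4,26,-16] → .
    (6,1)@(13, 3): e=[0,18,-12] → .  [on edge]
  covered (2 px):
    . . . X X . . . .
    . . . . . . . . .
    . . . . . . . . .
    . . . . . . . . .
    . . . . . . . . .
    . . . . . . . . .

Z-buffer (winner per pixel, '.' = empty):
  . . 1 3 3 . . . .
  0 0 1 1 1 . . . .
  1 1 1 . . . . . .
  . . . . . . . . .
  . . . . . . . . .
  . . . . . . . . .

Final: 3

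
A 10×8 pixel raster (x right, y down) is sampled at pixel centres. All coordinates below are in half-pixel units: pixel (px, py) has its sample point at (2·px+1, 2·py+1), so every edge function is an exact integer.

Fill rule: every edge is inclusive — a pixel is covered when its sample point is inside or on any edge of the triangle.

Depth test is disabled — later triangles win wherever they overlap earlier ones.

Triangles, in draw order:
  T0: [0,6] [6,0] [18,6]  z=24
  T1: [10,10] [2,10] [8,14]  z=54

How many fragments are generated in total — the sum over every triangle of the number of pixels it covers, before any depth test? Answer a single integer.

T0:
  2·area = 108
  edge (0, 6)→(6, 0): d=(6,-6) inclusive
  edge (6, 0)→(18, 6): d=(12,6) inclusive
  edge (18, 6)→(0, 6): d=(-18,0) inclusive
    (2,0)@(5, 1): e=[0,18,90] → █  [on edge]
    (3,0)@(7, 1): e=[12,6,90] → █
    (4,0)@(9, 1): e=[24,-6,90] → ·
    (1,1)@(3, 3): e=[0,54,54] → █  [on edge]
    (4,1)@(9, 3): e=[36,18,54] → █
    (5,1)@(11, 3): e=[48,6,54] → █
    (6,1)@(13, 3): e=[60,-6,54] → ·
    (0,2)@(1, 5): e=[0,90,18] → █  [on edge]
    (6,2)@(13, 5): e=[72,18,18] → █
    (7,2)@(15, 5): e=[84,6,18] → █
    (8,2)@(17, 5): e=[96,-6,18] → ·
    (0,3)@(1, 7): e=[12,114,-18] → ·
  covered (15 px):
    · · █ █ · · · · · ·
    · █ █ █ █ █ · · · ·
    █ █ █ █ █ █ █ █ · ·
    · · · · · · · · · ·
    · · · · · · · · · ·
    · · · · · · · · · ·
    · · · · · · · · · ·
    · · · · · · · · · ·
T1:
  2·area = 32  (B↔C swapped to make it positive)
  edge (10, 10)→(8, 14): d=(-2,4) inclusive
  edge (8, 14)→(2, 10): d=(-6,-4) inclusive
  edge (2, 10)→(10, 10): d=(8,0) inclusive
    (2,5)@(5, 11): e=[18,6,8] → █
    (3,5)@(7, 11): e=[10,14,8] → █
    (4,5)@(9, 11): e=[2,22,8] → █
    (5,5)@(11, 11): e=[-6,30,8] → ·
    (2,6)@(5, 13): e=[14,-6,24] → ·
    (3,6)@(7, 13): e=[6,2,24] → █
    (4,6)@(9, 13): e=[-2,10,24] → ·
    (3,7)@(7, 15): e=[2,-10,40] → ·
  covered (4 px):
    · · · · · · · · · ·
    · · · · · · · · · ·
    · · · · · · · · · ·
    · · · · · · · · · ·
    · · · · · · · · · ·
    · · █ █ █ · · · · ·
    · · · █ · · · · · ·
    · · · · · · · · · ·

Final: 19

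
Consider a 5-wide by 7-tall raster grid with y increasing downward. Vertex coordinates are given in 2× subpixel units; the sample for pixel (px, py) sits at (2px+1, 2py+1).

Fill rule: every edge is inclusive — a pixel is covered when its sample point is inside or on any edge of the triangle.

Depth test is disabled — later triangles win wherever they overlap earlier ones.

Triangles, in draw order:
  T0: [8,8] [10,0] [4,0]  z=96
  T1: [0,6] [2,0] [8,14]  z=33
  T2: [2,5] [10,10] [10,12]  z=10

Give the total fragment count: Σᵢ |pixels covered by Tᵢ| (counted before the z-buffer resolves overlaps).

T0:
  2·area = 48  (B↔C swapped to make it positive)
  edge (8, 8)→(4, 0): d=(-4,-8) inclusive
  edge (4, 0)→(10, 0): d=(6,0) inclusive
  edge (10, 0)→(8, 8): d=(-2,8) inclusive
    (2,0)@(5, 1): e=[4,6,38] → X
    (3,0)@(7, 1): e=[20,6,22] → X
    (4,0)@(9, 1): e=[36,6,6] → X
    (2,1)@(5, 3): e=[-4,18,34] → .
    (3,1)@(7, 3): e=[12,18,18] → X
    (3,2)@(7, 5): e=[4,30,14] → X
    (4,2)@(9, 5): e=[20,30,-2] → .
    (3,3)@(7, 7): e=[-4,42,10] → .
  covered (6 px):
    . . X X X
    . . . X X
    . . . X .
    . . . . .
    . . . . .
    . . . . .
    . . . . .
T1:
  2·area = 64
  edge (0, 6)→(2, 0): d=(2,-6) inclusive
  edge (2, 0)→(8, 14): d=(6,14) inclusive
  edge (8, 14)→(0, 6): d=(-8,-8) inclusive
    (0,1)@(1, 3): e=[0,32,32] → X  [on edge]
    (1,1)@(3, 3): e=[12,4,48] → X
    (2,1)@(5, 3): e=[24,-24,64] → .
    (0,2)@(1, 5): e=[4,44,16] → X
    (2,2)@(5, 5): e=[28,-12,48] → .
    (0,3)@(1, 7): e=[8,56,0] → X  [on edge]
    (2,3)@(5, 7): e=[32,0,32] → X  [on edge]
    (3,3)@(7, 7): e=[44,-28,48] → .
    (0,4)@(1, 9): e=[12,68,-16] → .
    (1,4)@(3, 9): e=[24,40,0] → X  [on edge]
    (3,4)@(7, 9): e=[48,-16,32] → .
    (1,5)@(3, 11): e=[28,52,-16] → .
    (2,5)@(5, 11): e=[40,24,0] → X  [on edge]
    (3,6)@(7, 13): e=[56,8,0] → X  [on edge]
  covered (11 px):
    . . . . .
    X X . . .
    X X . . .
    X X X . .
    . X X . .
    . . X . .
    . . . X .
T2:
  2·area = 16
  edge (2, 5)→(10, 10): d=(8,5) inclusive
  edge (10, 10)→(10, 12): d=(0,2) inclusive
  edge (10, 12)→(2, 5): d=(-8,-7) inclusive
    (2,3)@(5, 7): e=[1,10,5] → X
    (3,3)@(7, 7): e=[-9,6,19] → .
    (2,4)@(5, 9): e=[17,10,-11] → .
    (3,4)@(7, 9): e=[7,6,3] → X
    (4,4)@(9, 9): e=[-3,2,17] → .
    (3,5)@(7, 11): e=[23,6,-13] → .
    (4,5)@(9, 11): e=[13,2,1] → X
    (4,6)@(9, 13): e=[29,2,-15] → .
  covered (3 px):
    . . . . .
    . . . . .
    . . . . .
    . . X . .
    . . . X .
    . . . . X
    . . . . .

Final: 20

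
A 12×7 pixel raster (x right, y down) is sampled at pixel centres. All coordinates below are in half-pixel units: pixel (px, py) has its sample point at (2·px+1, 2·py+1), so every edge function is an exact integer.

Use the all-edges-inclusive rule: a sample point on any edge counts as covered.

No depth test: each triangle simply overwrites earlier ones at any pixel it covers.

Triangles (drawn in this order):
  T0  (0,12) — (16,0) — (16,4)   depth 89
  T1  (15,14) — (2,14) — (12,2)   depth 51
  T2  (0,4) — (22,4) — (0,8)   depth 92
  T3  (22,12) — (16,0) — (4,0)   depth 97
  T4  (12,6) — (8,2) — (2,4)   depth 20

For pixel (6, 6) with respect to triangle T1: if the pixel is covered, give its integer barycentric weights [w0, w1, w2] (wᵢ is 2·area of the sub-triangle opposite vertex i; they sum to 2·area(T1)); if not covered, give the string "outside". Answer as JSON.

T0:
  2·area = 64
  edge (0, 12)→(16, 0): d=(16,-12) inclusive
  edge (16, 0)→(16, 4): d=(0,4) inclusive
  edge (16, 4)→(0, 12): d=(-16,8) inclusive
    (7,0)@(15, 1): e=[4,4,56] → #
    (8,0)@(17, 1): e=[28,-4,40] → ·
    (6,1)@(13, 3): e=[12,12,40] → #
    (8,1)@(17, 3): e=[60,-4,8] → ·
    (5,2)@(11, 5): e=[20,20,24] → #
    (7,2)@(15, 5): e=[68,4,-8] → ·
    (3,3)@(7, 7): e=[4,36,24] → #
    (4,3)@(9, 7): e=[28,28,8] → #
    (5,3)@(11, 7): e=[52,20,-8] → ·
    (6,3)@(13, 7): e=[76,12,-24] → ·
    (2,4)@(5, 9): e=[12,44,8] → #
    (3,4)@(7, 9): e=[36,36,-8] → ·
  covered (8 px):
    · · · · · · · # · · · ·
    · · · · · · # # · · · ·
    · · · · · # # · · · · ·
    · · · # # · · · · · · ·
    · · # · · · · · · · · ·
    · · · · · · · · · · · ·
    · · · · · · · · · · · ·
T1:
  2·area = 156
  edge (15, 14)→(2, 14): d=(-13,0) inclusive
  edge (2, 14)→(12, 2): d=(10,-12) inclusive
  edge (12, 2)→(15, 14): d=(3,12) inclusive
    (5,2)@(11, 5): e=[117,18,21] → #
    (6,2)@(13, 5): e=[117,42,-3] → ·
    (4,3)@(9, 7): e=[91,14,51] → #
    (6,3)@(13, 7): e=[91,62,3] → #
    (7,3)@(15, 7): e=[91,86,-21] → ·
    (3,4)@(7, 9): e=[65,10,81] → #
    (7,4)@(15, 9): e=[65,106,-15] → ·
    (2,5)@(5, 11): e=[39,6,111] → #
    (7,5)@(15, 11): e=[39,126,-9] → ·
    (1,6)@(3, 13): e=[13,2,141] → #
    (7,6)@(15, 13): e=[13,146,-3] → ·
  covered (19 px):
    · · · · · · · · · · · ·
    · · · · · · · · · · · ·
    · · · · · # · · · · · ·
    · · · · # # # · · · · ·
    · · · # # # # · · · · ·
    · · # # # # # · · · · ·
    · # # # # # # · · · · ·
T2:
  2·area = 88
  edge (0, 4)→(22, 4): d=(22,0) inclusive
  edge (22, 4)→(0, 8): d=(-22,4) inclusive
  edge (0, 8)→(0, 4): d=(0,-4) inclusive
    (0,2)@(1, 5): e=[22,62,4] → #
    (1,2)@(3, 5): e=[22,54,12] → #
    (2,2)@(5, 5): e=[22,46,20] → #
    (3,2)@(7, 5): e=[22,38,28] → #
    (4,2)@(9, 5): e=[22,30,36] → #
    (5,2)@(11, 5): e=[22,22,44] → #
    (6,2)@(13, 5): e=[22,14,52] → #
    (7,2)@(15, 5): e=[22,6,60] → #
    (8,2)@(17, 5): e=[22,-2,68] → ·
    (0,3)@(1, 7): e=[66,18,4] → #
    (3,3)@(7, 7): e=[66,-6,28] → ·
    (4,3)@(9, 7): e=[66,-14,36] → ·
  covered (11 px):
    · · · · · · · · · · · ·
    · · · · · · · · · · · ·
    # # # # # # # # · · · ·
    # # # · · · · · · · · ·
    · · · · · · · · · · · ·
    · · · · · · · · · · · ·
    · · · · · · · · · · · ·
T3:
  2·area = 144  (B↔C swapped to make it positive)
  edge (22, 12)→(4, 0): d=(-18,-12) inclusive
  edge (4, 0)→(16, 0): d=(12,0) inclusive
  edge (16, 0)→(22, 12): d=(6,12) inclusive
    (3,0)@(7, 1): e=[18,12,114] → #
    (4,0)@(9, 1): e=[42,12,90] → #
    (5,0)@(11, 1): e=[66,12,66] → #
    (6,0)@(13, 1): e=[90,12,42] → #
    (7,0)@(15, 1): e=[114,12,18] → #
    (8,0)@(17, 1): e=[138,12,-6] → ·
    (3,1)@(7, 3): e=[-18,36,126] → ·
    (4,1)@(9, 3): e=[6,36,102] → #
    (8,1)@(17, 3): e=[102,36,6] → #
    (9,1)@(19, 3): e=[126,36,-18] → ·
    (4,2)@(9, 5): e=[-30,60,114] → ·
    (5,2)@(11, 5): e=[-6,60,90] → ·
  covered (18 px):
    · · · # # # # # · · · ·
    · · · · # # # # # · · ·
    · · · · · · # # # · · ·
    · · · · · · · # # # · ·
    · · · · · · · · · # · ·
    · · · · · · · · · · # ·
    · · · · · · · · · · · ·
T4:
  2·area = 32  (B↔C swapped to make it positive)
  edge (12, 6)→(2, 4): d=(-10,-2) inclusive
  edge (2, 4)→(8, 2): d=(6,-2) inclusive
  edge (8, 2)→(12, 6): d=(4,4) inclusive
    (3,0)@(7, 1): e=[40,-8,0] → ·  [on edge]
    (5,0)@(11, 1): e=[48,0,-16] → ·  [on edge]
    (2,1)@(5, 3): e=[16,0,16] → #  [on edge]
    (3,1)@(7, 3): e=[20,4,8] → #
    (4,1)@(9, 3): e=[24,8,0] → #  [on edge]
    (5,1)@(11, 3): e=[28,12,-8] → ·
    (2,2)@(5, 5): e=[-4,12,24] → ·
    (3,2)@(7, 5): e=[0,16,16] → #  [on edge]
    (5,2)@(11, 5): e=[8,24,0] → #  [on edge]
    (6,2)@(13, 5): e=[12,28,-8] → ·
    (3,3)@(7, 7): e=[-20,28,24] → ·
    (4,3)@(9, 7): e=[-16,32,16] → ·
    (6,3)@(13, 7): e=[-8,40,0] → ·  [on edge]
    (8,3)@(17, 7): e=[0,48,-16] → ·  [on edge]
    (7,4)@(15, 9): e=[-24,56,0] → ·  [on edge]
    (8,5)@(17, 11): e=[-40,72,0] → ·  [on edge]
    (9,6)@(19, 13): e=[-56,88,0] → ·  [on edge]
  covered (6 px):
    · · · · · · · · · · · ·
    · · # # # · · · · · · ·
    · · · # # # · · · · · ·
    · · · · · · · · · · · ·
    · · · · · · · · · · · ·
    · · · · · · · · · · · ·
    · · · · · · · · · · · ·

Answer: [122,21,13]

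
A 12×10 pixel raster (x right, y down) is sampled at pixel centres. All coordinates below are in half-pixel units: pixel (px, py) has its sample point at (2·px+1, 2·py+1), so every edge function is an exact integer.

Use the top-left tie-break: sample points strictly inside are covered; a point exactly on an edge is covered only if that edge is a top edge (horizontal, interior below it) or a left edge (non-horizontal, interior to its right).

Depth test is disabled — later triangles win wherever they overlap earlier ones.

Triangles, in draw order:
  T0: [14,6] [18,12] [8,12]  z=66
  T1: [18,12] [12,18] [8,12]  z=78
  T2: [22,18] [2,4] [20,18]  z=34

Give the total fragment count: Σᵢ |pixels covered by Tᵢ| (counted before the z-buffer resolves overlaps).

T0:
  2·area = 60
  edge (14, 6)→(18, 12): d=(4,6) right/bottom  bias=-1
  edge (18, 12)→(8, 12): d=(-10,0) right/bottom  bias=-1
  edge (8, 12)→(14, 6): d=(6,-6) top-left  bias=+0
    (9,0)@(19, 1): e=[-50,110,0] → ·  [on edge]
    (8,1)@(17, 3): e=[-30,90,0] → ·  [on edge]
    (7,2)@(15, 5): e=[-10,70,0] → ·  [on edge]
    (6,3)@(13, 7): e=[10,50,0] → #  [on edge]
    (7,3)@(15, 7): e=[-2,50,12] → ·
    (5,4)@(11, 9): e=[30,30,0] → #  [on edge]
    (7,4)@(15, 9): e=[6,30,24] → #
    (8,4)@(17, 9): e=[-6,30,36] → ·
    (4,5)@(9, 11): e=[50,10,0] → #  [on edge]
    (8,5)@(17, 11): e=[2,10,48] → #
    (9,5)@(19, 11): e=[-10,10,60] → ·
    (3,6)@(7, 13): e=[70,-10,0] → ·  [on edge]
    (2,7)@(5, 15): e=[90,-30,0] → ·  [on edge]
    (1,8)@(3, 17): e=[110,-50,0] → ·  [on edge]
    (0,9)@(1, 19): e=[130,-70,0] → ·  [on edge]
  covered (9 px):
    · · · · · · · · · · · ·
    · · · · · · · · · · · ·
    · · · · · · · · · · · ·
    · · · · · · # · · · · ·
    · · · · · # # # · · · ·
    · · · · # # # # # · · ·
    · · · · · · · · · · · ·
    · · · · · · · · · · · ·
    · · · · · · · · · · · ·
    · · · · · · · · · · · ·
T1:
  2·area = 60
  edge (18, 12)→(12, 18): d=(-6,6) right/bottom  bias=-1
  edge (12, 18)→(8, 12): d=(-4,-6) top-left  bias=+0
  edge (8, 12)→(18, 12): d=(10,0) top-left  bias=+0
    (11,3)@(23, 7): e=[0,110,-50] → ·  [on edge]
    (10,4)@(21, 9): e=[0,90,-30] → ·  [on edge]
    (9,5)@(19, 11): e=[0,70,-10] → ·  [on edge]
    (4,6)@(9, 13): e=[48,2,10] → #
    (5,6)@(11, 13): e=[36,14,10] → #
    (6,6)@(13, 13): e=[24,26,10] → #
    (7,6)@(15, 13): e=[12,38,10] → #
    (8,6)@(17, 13): e=[0,50,10] → ·  [on edge]
    (4,7)@(9, 15): e=[36,-6,30] → ·
    (5,7)@(11, 15): e=[24,6,30] → #
    (7,7)@(15, 15): e=[0,30,30] → ·  [on edge]
    (5,8)@(11, 17): e=[12,-2,50] → ·
    (6,8)@(13, 17): e=[0,10,50] → ·  [on edge]
    (5,9)@(11, 19): e=[0,-10,70] → ·  [on edge]
  covered (6 px):
    · · · · · · · · · · · ·
    · · · · · · · · · · · ·
    · · · · · · · · · · · ·
    · · · · · · · · · · · ·
    · · · · · · · · · · · ·
    · · · · · · · · · · · ·
    · · · · # # # # · · · ·
    · · · · · # # · · · · ·
    · · · · · · · · · · · ·
    · · · · · · · · · · · ·
T2:
  2·area = 28  (B↔C swapped to make it positive)
  edge (22, 18)→(20, 18): d=(-2,0) right/bottom  bias=-1
  edge (20, 18)→(2, 4): d=(-18,-14) top-left  bias=+0
  edge (2, 4)→(22, 18): d=(20,14) right/bottom  bias=-1
    (4,4)@(9, 9): e=[18,8,2] → #
    (5,4)@(11, 9): e=[18,36,-26] → ·
    (4,5)@(9, 11): e=[14,-28,42] → ·
    (5,5)@(11, 11): e=[14,0,14] → #  [on edge]
    (6,5)@(13, 11): e=[14,28,-14] → ·
    (5,6)@(11, 13): e=[10,-36,54] → ·
    (8,7)@(17, 15): e=[6,12,10] → #
    (9,7)@(19, 15): e=[6,40,-18] → ·
    (8,8)@(17, 17): e=[2,-24,50] → ·
    (9,8)@(19, 17): e=[2,4,22] → #
    (10,8)@(21, 17): e=[2,32,-6] → ·
    (9,9)@(19, 19): e=[-2,-32,62] → ·
  covered (4 px):
    · · · · · · · · · · · ·
    · · · · · · · · · · · ·
    · · · · · · · · · · · ·
    · · · · · · · · · · · ·
    · · · · # · · · · · · ·
    · · · · · # · · · · · ·
    · · · · · · · · · · · ·
    · · · · · · · · # · · ·
    · · · · · · · · · # · ·
    · · · · · · · · · · · ·

Final: 19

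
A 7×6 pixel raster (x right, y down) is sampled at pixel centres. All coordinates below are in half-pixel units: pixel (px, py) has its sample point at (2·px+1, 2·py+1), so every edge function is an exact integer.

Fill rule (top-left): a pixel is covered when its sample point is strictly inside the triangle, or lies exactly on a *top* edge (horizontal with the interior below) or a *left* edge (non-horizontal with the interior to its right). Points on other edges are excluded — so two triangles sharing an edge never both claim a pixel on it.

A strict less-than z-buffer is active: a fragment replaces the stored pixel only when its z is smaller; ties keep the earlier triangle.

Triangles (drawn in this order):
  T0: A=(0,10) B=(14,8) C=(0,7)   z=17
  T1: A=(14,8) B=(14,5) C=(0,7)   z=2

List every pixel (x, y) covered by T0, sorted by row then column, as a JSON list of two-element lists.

T0:
  2·area = 42  (B↔C swapped to make it positive)
  edge (0, 10)→(0, 7): d=(0,-3) top-left  bias=+0
  edge (0, 7)→(14, 8): d=(14,1) right/bottom  bias=-1
  edge (14, 8)→(0, 10): d=(-14,2) right/bottom  bias=-1
    (0,4)@(1, 9): e=[3,27,12] → X
    (1,4)@(3, 9): e=[9,25,8] → X
    (2,4)@(5, 9): e=[15,23,4] → X
    (3,4)@(7, 9): e=[21,21,0] → .  [on edge]
    (0,5)@(1, 11): e=[3,55,-16] → .
    (1,5)@(3, 11): e=[9,53,-20] → .
    (2,5)@(5, 11): e=[15,51,-24] → .
  covered (3 px):
    . . . . . . .
    . . . . . . .
    . . . . . . .
    . . . . . . .
    X X X . . . .
    . . . . . . .
T1:
  2·area = 42  (B↔C swapped to make it positive)
  edge (14, 8)→(0, 7): d=(-14,-1) top-left  bias=+0
  edge (0, 7)→(14, 5): d=(14,-2) top-left  bias=+0
  edge (14, 5)→(14, 8): d=(0,3) right/bottom  bias=-1
    (0,3)@(1, 7): e=[1,2,39] → X
    (1,3)@(3, 7): e=[3,6,33] → X
    (2,3)@(5, 7): e=[5,10,27] → X
    (3,3)@(7, 7): e=[7,14,21] → X
    (4,3)@(9, 7): e=[9,18,15] → X
    (5,3)@(11, 7): e=[11,22,9] → X
    (6,3)@(13, 7): e=[13,26,3] → X
    (0,4)@(1, 9): e=[-27,30,39] → .
    (1,4)@(3, 9): e=[-25,34,33] → .
    (2,4)@(5, 9): e=[-23,38,27] → .
    (3,4)@(7, 9): e=[-21,42,21] → .
    (4,4)@(9, 9): e=[-19,46,15] → .
  covered (7 px):
    . . . . . . .
    . . . . . . .
    . . . . . . .
    X X X X X X X
    . . . . . . .
    . . . . . . .

Final: [[0,4],[1,4],[2,4]]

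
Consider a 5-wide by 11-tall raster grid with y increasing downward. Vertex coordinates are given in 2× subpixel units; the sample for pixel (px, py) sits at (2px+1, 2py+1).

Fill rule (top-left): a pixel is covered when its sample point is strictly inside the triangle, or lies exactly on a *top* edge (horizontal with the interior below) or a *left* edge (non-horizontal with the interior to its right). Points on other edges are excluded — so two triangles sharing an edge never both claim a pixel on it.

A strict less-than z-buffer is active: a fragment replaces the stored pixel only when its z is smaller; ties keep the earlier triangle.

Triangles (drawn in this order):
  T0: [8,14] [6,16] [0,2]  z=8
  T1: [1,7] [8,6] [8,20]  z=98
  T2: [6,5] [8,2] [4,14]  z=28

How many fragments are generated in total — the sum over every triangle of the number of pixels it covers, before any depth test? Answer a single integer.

T0:
  2·area = 40
  edge (8, 14)→(6, 16): d=(-2,2) right/bottom  bias=-1
  edge (6, 16)→(0, 2): d=(-6,-14) top-left  bias=+0
  edge (0, 2)→(8, 14): d=(8,12) right/bottom  bias=-1
    (1,3)@(3, 7): e=[24,12,4] → X
    (2,3)@(5, 7): e=[20,40,-20] → .
    (1,4)@(3, 9): e=[20,0,20] → X  [on edge]
    (2,4)@(5, 9): e=[16,28,-4] → .
    (1,5)@(3, 11): e=[16,-12,36] → .
    (2,5)@(5, 11): e=[12,16,12] → X
    (3,5)@(7, 11): e=[8,44,-12] → .
    (2,6)@(5, 13): e=[8,4,28] → X
    (3,6)@(7, 13): e=[4,32,4] → X
    (4,6)@(9, 13): e=[0,60,-20] → .  [on edge]
    (2,7)@(5, 15): e=[4,-8,44] → .
    (3,7)@(7, 15): e=[0,20,20] → .  [on edge]
    (2,8)@(5, 17): e=[0,-20,60] → .  [on edge]
    (1,9)@(3, 19): e=[0,-60,100] → .  [on edge]
    (0,10)@(1, 21): e=[0,-100,140] → .  [on edge]
  covered (5 px):
    . . . . .
    . . . . .
    . . . . .
    . X . . .
    . X . . .
    . . X . .
    . . X X .
    . . . . .
    . . . . .
    . . . . .
    . . . . .
T1:
  2·area = 98
  edge (1, 7)→(8, 6): d=(7,-1) top-left  bias=+0
  edge (8, 6)→(8, 20): d=(0,14) right/bottom  bias=-1
  edge (8, 20)→(1, 7): d=(-7,-13) top-left  bias=+0
    (0,3)@(1, 7): e=[0,98,0] → X  [on edge]
    (1,3)@(3, 7): e=[2,70,26] → X
    (2,3)@(5, 7): e=[4,42,52] → X
    (3,3)@(7, 7): e=[6,14,78] → X
    (4,3)@(9, 7): e=[8,-14,104] → .
    (0,4)@(1, 9): e=[14,98,-14] → .
    (1,4)@(3, 9): e=[16,70,12] → X
    (4,4)@(9, 9): e=[22,-14,90] → .
    (1,5)@(3, 11): e=[30,70,-2] → .
    (2,5)@(5, 11): e=[32,42,24] → X
    (4,5)@(9, 11): e=[36,-14,76] → .
    (2,6)@(5, 13): e=[46,42,10] → X
  covered (13 px):
    . . . . .
    . . . . .
    . . . . .
    X X X X .
    . X X X .
    . . X X .
    . . X X .
    . . . X .
    . . . X .
    . . . . .
    . . . . .
T2:
  2·area = 12
  edge (6, 5)→(8, 2): d=(2,-3) top-left  bias=+0
  edge (8, 2)→(4, 14): d=(-4,12) right/bottom  bias=-1
  edge (4, 14)→(6, 5): d=(2,-9) top-left  bias=+0
    (3,2)@(7, 5): e=[3,0,9] → .  [on edge]
    (2,5)@(5, 11): e=[9,0,3] → .  [on edge]
    (1,8)@(3, 17): e=[15,0,-3] → .  [on edge]
  covered (0 px):
    . . . . .
    . . . . .
    . . . . .
    . . . . .
    . . . . .
    . . . . .
    . . . . .
    . . . . .
    . . . . .
    . . . . .
    . . . . .

Answer: 18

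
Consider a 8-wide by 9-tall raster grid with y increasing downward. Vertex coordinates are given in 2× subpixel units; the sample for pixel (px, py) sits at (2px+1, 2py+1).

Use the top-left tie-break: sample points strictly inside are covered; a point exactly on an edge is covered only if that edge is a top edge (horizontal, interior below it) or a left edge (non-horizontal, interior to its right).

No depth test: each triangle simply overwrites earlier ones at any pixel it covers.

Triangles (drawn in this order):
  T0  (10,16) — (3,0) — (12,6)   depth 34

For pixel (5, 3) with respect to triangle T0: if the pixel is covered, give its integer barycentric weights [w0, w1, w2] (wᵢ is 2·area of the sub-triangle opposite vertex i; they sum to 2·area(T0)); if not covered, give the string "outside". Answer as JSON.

T0:
  2·area = 102
  edge (10, 16)→(3, 0): d=(-7,-16) top-left  bias=+0
  edge (3, 0)→(12, 6): d=(9,6) right/bottom  bias=-1
  edge (12, 6)→(10, 16): d=(-2,10) right/bottom  bias=-1
    (6,0)@(13, 1): e=[153,-51,0] → ·  [on edge]
    (2,1)@(5, 3): e=[11,15,76] → █
    (3,1)@(7, 3): e=[43,3,56] → █
    (4,1)@(9, 3): e=[75,-9,36] → ·
    (2,2)@(5, 5): e=[-3,33,72] → ·
    (3,2)@(7, 5): e=[29,21,52] → █
    (4,2)@(9, 5): e=[61,9,32] → █
    (5,2)@(11, 5): e=[93,-3,12] → ·
    (3,3)@(7, 7): e=[15,39,48] → █
    (5,3)@(11, 7): e=[79,15,8] → █
    (6,3)@(13, 7): e=[111,3,-12] → ·
    (3,4)@(7, 9): e=[1,57,44] → █
    (5,5)@(11, 11): e=[51,51,0] → ·  [on edge]
  covered (12 px):
    · · · · · · · ·
    · · █ █ · · · ·
    · · · █ █ · · ·
    · · · █ █ █ · ·
    · · · █ █ █ · ·
    · · · · █ · · ·
    · · · · █ · · ·
    · · · · · · · ·
    · · · · · · · ·

Result: [15,8,79]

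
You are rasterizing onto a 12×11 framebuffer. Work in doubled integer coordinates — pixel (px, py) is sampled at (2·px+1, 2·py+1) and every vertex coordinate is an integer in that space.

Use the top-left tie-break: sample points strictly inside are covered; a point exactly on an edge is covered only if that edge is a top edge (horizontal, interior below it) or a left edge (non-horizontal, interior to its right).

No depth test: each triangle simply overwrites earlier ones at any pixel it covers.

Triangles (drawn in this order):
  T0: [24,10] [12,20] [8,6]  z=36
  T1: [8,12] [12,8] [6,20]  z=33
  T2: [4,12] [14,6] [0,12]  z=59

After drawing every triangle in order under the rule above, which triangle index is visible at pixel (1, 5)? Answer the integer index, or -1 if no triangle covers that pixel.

T0:
  2·area = 208
  edge (24, 10)→(12, 20): d=(-12,10) right/bottom  bias=-1
  edge (12, 20)→(8, 6): d=(-4,-14) top-left  bias=+0
  edge (8, 6)→(24, 10): d=(16,4) right/bottom  bias=-1
    (4,3)@(9, 7): e=[186,10,12] → █
    (5,3)@(11, 7): e=[166,38,4] → █
    (6,3)@(13, 7): e=[146,66,-4] → ·
    (4,4)@(9, 9): e=[162,2,44] → █
    (6,4)@(13, 9): e=[122,58,28] → █
    (7,4)@(15, 9): e=[102,86,20] → █
    (8,4)@(17, 9): e=[82,114,12] → █
    (9,4)@(19, 9): e=[62,142,4] → █
    (10,4)@(21, 9): e=[42,170,-4] → ·
    (4,5)@(9, 11): e=[138,-6,76] → ·
    (5,5)@(11, 11): e=[118,22,68] → █
    (10,5)@(21, 11): e=[18,162,28] → █
  covered (26 px):
    · · · · · · · · · · · ·
    · · · · · · · · · · · ·
    · · · · · · · · · · · ·
    · · · · █ █ · · · · · ·
    · · · · █ █ █ █ █ █ · ·
    · · · · · █ █ █ █ █ █ ·
    · · · · · █ █ █ █ █ · ·
    · · · · · █ █ █ █ · · ·
    · · · · · · █ █ · · · ·
    · · · · · · █ · · · · ·
    · · · · · · · · · · · ·
T1:
  2·area = 24
  edge (8, 12)→(12, 8): d=(4,-4) top-left  bias=+0
  edge (12, 8)→(6, 20): d=(-6,12) right/bottom  bias=-1
  edge (6, 20)→(8, 12): d=(2,-8) top-left  bias=+0
    (9,0)@(19, 1): e=[0,-42,66] → ·  [on edge]
    (8,1)@(17, 3): e=[0,-30,54] → ·  [on edge]
    (7,2)@(15, 5): e=[0,-18,42] → ·  [on edge]
    (6,3)@(13, 7): e=[0,-6,30] → ·  [on edge]
    (5,4)@(11, 9): e=[0,6,18] → █  [on edge]
    (6,4)@(13, 9): e=[8,-18,34] → ·
    (4,5)@(9, 11): e=[0,18,6] → █  [on edge]
    (5,5)@(11, 11): e=[8,-6,22] → ·
    (3,6)@(7, 13): e=[0,30,-6] → ·  [on edge]
    (4,6)@(9, 13): e=[8,6,10] → █
    (5,6)@(11, 13): e=[16,-18,26] → ·
    (2,7)@(5, 15): e=[0,42,-18] → ·  [on edge]
    (1,8)@(3, 17): e=[0,54,-30] → ·  [on edge]
    (0,9)@(1, 19): e=[0,66,-42] → ·  [on edge]
  covered (4 px):
    · · · · · · · · · · · ·
    · · · · · · · · · · · ·
    · · · · · · · · · · · ·
    · · · · · · · · · · · ·
    · · · · · █ · · · · · ·
    · · · · █ · · · · · · ·
    · · · · █ · · · · · · ·
    · · · · · · · · · · · ·
    · · · █ · · · · · · · ·
    · · · · · · · · · · · ·
    · · · · · · · · · · · ·
T2:
  2·area = 24  (B↔C swapped to make it positive)
  edge (4, 12)→(0, 12): d=(-4,0) right/bottom  bias=-1
  edge (0, 12)→(14, 6): d=(14,-6) top-left  bias=+0
  edge (14, 6)→(4, 12): d=(-10,6) right/bottom  bias=-1
    (9,1)@(19, 3): e=[36,-12,0] → ·  [on edge]
    (10,1)@(21, 3): e=[36,0,-12] → ·  [on edge]
    (3,4)@(7, 9): e=[12,0,12] → █  [on edge]
    (4,4)@(9, 9): e=[12,12,0] → ·  [on edge]
    (1,5)@(3, 11): e=[4,4,16] → █
    (2,5)@(5, 11): e=[4,16,4] → █
    (3,5)@(7, 11): e=[4,28,-8] → ·
    (1,6)@(3, 13): e=[-4,32,-4] → ·
    (2,6)@(5, 13): e=[-4,44,-16] → ·
  covered (3 px):
    · · · · · · · · · · · ·
    · · · · · · · · · · · ·
    · · · · · · · · · · · ·
    · · · · · · · · · · · ·
    · · · █ · · · · · · · ·
    · █ █ · · · · · · · · ·
    · · · · · · · · · · · ·
    · · · · · · · · · · · ·
    · · · · · · · · · · · ·
    · · · · · · · · · · · ·
    · · · · · · · · · · · ·

Z-buffer (winner per pixel, '.' = empty):
  . . . . . . . . . . . .
  . . . . . . . . . . . .
  . . . . . . . . . . . .
  . . . . 0 0 . . . . . .
  . . . 2 0 1 0 0 0 0 . .
  . 2 2 . 1 0 0 0 0 0 0 .
  . . . . 1 0 0 0 0 0 . .
  . . . . . 0 0 0 0 . . .
  . . . 1 . . 0 0 . . . .
  . . . . . . 0 . . . . .
  . . . . . . . . . . . .

Answer: 2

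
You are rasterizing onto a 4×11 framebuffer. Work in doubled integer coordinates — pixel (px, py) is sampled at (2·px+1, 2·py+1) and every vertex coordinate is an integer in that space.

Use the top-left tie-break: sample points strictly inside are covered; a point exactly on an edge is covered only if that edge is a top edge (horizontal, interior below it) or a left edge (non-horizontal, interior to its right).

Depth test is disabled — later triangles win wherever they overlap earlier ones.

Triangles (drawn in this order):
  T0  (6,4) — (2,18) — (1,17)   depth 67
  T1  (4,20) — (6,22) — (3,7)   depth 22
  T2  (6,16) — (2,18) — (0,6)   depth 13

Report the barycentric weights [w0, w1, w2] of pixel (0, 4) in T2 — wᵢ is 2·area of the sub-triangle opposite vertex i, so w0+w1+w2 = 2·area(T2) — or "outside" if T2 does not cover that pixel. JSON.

T0:
  2·area = 18
  edge (6, 4)→(2, 18): d=(-4,14) right/bottom  bias=-1
  edge (2, 18)→(1, 17): d=(-1,-1) top-left  bias=+0
  edge (1, 17)→(6, 4): d=(5,-13) top-left  bias=+0
    (2,3)@(5, 7): e=[2,14,2] → █
    (3,3)@(7, 7): e=[-26,16,28] → ·
    (2,4)@(5, 9): e=[-6,12,12] → ·
    (1,6)@(3, 13): e=[6,6,6] → █
    (2,6)@(5, 13): e=[-22,8,32] → ·
    (1,7)@(3, 15): e=[-2,4,16] → ·
    (0,8)@(1, 17): e=[18,0,0] → █  [on edge]
    (1,8)@(3, 17): e=[-10,2,26] → ·
    (0,9)@(1, 19): e=[10,-2,10] → ·
    (1,9)@(3, 19): e=[-18,0,36] → ·  [on edge]
    (2,10)@(5, 21): e=[-54,0,72] → ·  [on edge]
  covered (3 px):
    · · · ·
    · · · ·
    · · · ·
    · · █ ·
    · · · ·
    · · · ·
    · █ · ·
    · · · ·
    █ · · ·
    · · · ·
    · · · ·
T1:
  2·area = 24  (B↔C swapped to make it positive)
  edge (4, 20)→(3, 7): d=(-1,-13) top-left  bias=+0
  edge (3, 7)→(6, 22): d=(3,15) right/bottom  bias=-1
  edge (6, 22)→(4, 20): d=(-2,-2) top-left  bias=+0
    (1,3)@(3, 7): e=[0,0,24] → ·  [on edge]
    (0,8)@(1, 17): e=[-36,60,0] → ·  [on edge]
    (2,8)@(5, 17): e=[16,0,8] → ·  [on edge]
    (1,9)@(3, 19): e=[-12,36,0] → ·  [on edge]
    (2,9)@(5, 19): e=[14,6,4] → █
    (3,9)@(7, 19): e=[40,-24,8] → ·
    (2,10)@(5, 21): e=[12,12,0] → █  [on edge]
    (3,10)@(7, 21): e=[38,-18,4] → ·
  covered (2 px):
    · · · ·
    · · · ·
    · · · ·
    · · · ·
    · · · ·
    · · · ·
    · · · ·
    · · · ·
    · · · ·
    · · █ ·
    · · █ ·
T2:
  2·area = 52
  edge (6, 16)→(2, 18): d=(-4,2) right/bottom  bias=-1
  edge (2, 18)→(0, 6): d=(-2,-12) top-left  bias=+0
  edge (0, 6)→(6, 16): d=(6,10) right/bottom  bias=-1
    (0,4)@(1, 9): e=[38,6,8] → █
    (1,4)@(3, 9): e=[34,30,-12] → ·
    (0,5)@(1, 11): e=[30,2,20] → █
    (1,5)@(3, 11): e=[26,26,0] → ·  [on edge]
    (0,6)@(1, 13): e=[22,-2,32] → ·
    (1,6)@(3, 13): e=[18,22,12] → █
    (2,6)@(5, 13): e=[14,46,-8] → ·
    (1,7)@(3, 15): e=[10,18,24] → █
    (2,7)@(5, 15): e=[6,42,4] → █
    (3,7)@(7, 15): e=[2,66,-16] → ·
    (1,8)@(3, 17): e=[2,14,36] → █
    (2,8)@(5, 17): e=[-2,38,16] → ·
  covered (6 px):
    · · · ·
    · · · ·
    · · · ·
    · · · ·
    █ · · ·
    █ · · ·
    · █ · ·
    · █ █ ·
    · █ · ·
    · · · ·
    · · · ·

Final: [6,8,38]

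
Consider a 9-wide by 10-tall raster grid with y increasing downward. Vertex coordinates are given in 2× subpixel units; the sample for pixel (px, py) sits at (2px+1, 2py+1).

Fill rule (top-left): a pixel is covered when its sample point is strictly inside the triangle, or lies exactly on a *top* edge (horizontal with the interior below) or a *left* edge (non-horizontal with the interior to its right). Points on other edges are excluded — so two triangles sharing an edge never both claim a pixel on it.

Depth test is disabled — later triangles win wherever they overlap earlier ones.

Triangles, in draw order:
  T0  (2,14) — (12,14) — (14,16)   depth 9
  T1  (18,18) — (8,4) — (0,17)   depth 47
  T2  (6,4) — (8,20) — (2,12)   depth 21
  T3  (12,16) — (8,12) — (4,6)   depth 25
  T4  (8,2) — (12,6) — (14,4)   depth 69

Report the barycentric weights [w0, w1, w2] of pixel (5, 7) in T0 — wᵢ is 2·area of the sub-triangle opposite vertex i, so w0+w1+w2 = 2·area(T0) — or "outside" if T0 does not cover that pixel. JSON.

T0:
  2·area = 20
  edge (2, 14)→(12, 14): d=(10,0) top-left  bias=+0
  edge (12, 14)→(14, 16): d=(2,2) right/bottom  bias=-1
  edge (14, 16)→(2, 14): d=(-12,-2) top-left  bias=+0
    (0,1)@(1, 3): e=[-110,0,130] → ·  [on edge]
    (1,2)@(3, 5): e=[-90,0,110] → ·  [on edge]
    (2,3)@(5, 7): e=[-70,0,90] → ·  [on edge]
    (3,4)@(7, 9): e=[-50,0,70] → ·  [on edge]
    (4,5)@(9, 11): e=[-30,0,50] → ·  [on edge]
    (5,6)@(11, 13): e=[-10,0,30] → ·  [on edge]
    (4,7)@(9, 15): e=[10,8,2] → #
    (5,7)@(11, 15): e=[10,4,6] → #
    (6,7)@(13, 15): e=[10,0,10] → ·  [on edge]
    (4,8)@(9, 17): e=[30,12,-22] → ·
    (5,8)@(11, 17): e=[30,8,-18] → ·
    (7,8)@(15, 17): e=[30,0,-10] → ·  [on edge]
    (8,9)@(17, 19): e=[50,0,-30] → ·  [on edge]
  covered (2 px):
    · · · · · · · · ·
    · · · · · · · · ·
    · · · · · · · · ·
    · · · · · · · · ·
    · · · · · · · · ·
    · · · · · · · · ·
    · · · · · · · · ·
    · · · · # # · · ·
    · · · · · · · · ·
    · · · · · · · · ·
T1:
  2·area = 242  (B↔C swapped to make it positive)
  edge (18, 18)→(0, 17): d=(-18,-1) top-left  bias=+0
  edge (0, 17)→(8, 4): d=(8,-13) top-left  bias=+0
  edge (8, 4)→(18, 18): d=(10,14) right/bottom  bias=-1
    (3,3)@(7, 7): e=[187,11,44] → #
    (4,3)@(9, 7): e=[189,37,16] → #
    (5,3)@(11, 7): e=[191,63,-12] → ·
    (2,4)@(5, 9): e=[149,1,92] → #
    (5,4)@(11, 9): e=[155,79,8] → #
    (6,4)@(13, 9): e=[157,105,-20] → ·
    (2,5)@(5, 11): e=[113,17,112] → #
    (6,5)@(13, 11): e=[121,121,0] → ·  [on edge]
    (1,6)@(3, 13): e=[75,7,160] → #
    (6,6)@(13, 13): e=[85,137,20] → #
    (7,6)@(15, 13): e=[87,163,-8] → ·
    (1,7)@(3, 15): e=[39,23,180] → #
  covered (32 px):
    · · · · · · · · ·
    · · · · · · · · ·
    · · · · · · · · ·
    · · · # # · · · ·
    · · # # # # · · ·
    · · # # # # · · ·
    · # # # # # # · ·
    · # # # # # # # ·
    # # # # # # # # #
    · · · · · · · · ·
T2:
  2·area = 80
  edge (6, 4)→(8, 20): d=(2,16) right/bottom  bias=-1
  edge (8, 20)→(2, 12): d=(-6,-8) top-left  bias=+0
  edge (2, 12)→(6, 4): d=(4,-8) top-left  bias=+0
    (2,3)@(5, 7): e=[22,54,4] → #
    (3,3)@(7, 7): e=[-10,70,20] → ·
    (2,4)@(5, 9): e=[26,42,12] → #
    (3,4)@(7, 9): e=[-6,58,28] → ·
    (1,5)@(3, 11): e=[62,14,4] → #
    (3,5)@(7, 11): e=[-2,46,36] → ·
    (1,6)@(3, 13): e=[66,2,12] → #
    (3,6)@(7, 13): e=[2,34,44] → #
    (4,6)@(9, 13): e=[-30,50,60] → ·
    (1,7)@(3, 15): e=[70,-10,20] → ·
    (2,7)@(5, 15): e=[38,6,36] → #
    (4,7)@(9, 15): e=[-26,38,68] → ·
  covered (10 px):
    · · · · · · · · ·
    · · · · · · · · ·
    · · · · · · · · ·
    · · # · · · · · ·
    · · # · · · · · ·
    · # # · · · · · ·
    · # # # · · · · ·
    · · # # · · · · ·
    · · · # · · · · ·
    · · · · · · · · ·
T3:
  2·area = 8
  edge (12, 16)→(8, 12): d=(-4,-4) top-left  bias=+0
  edge (8, 12)→(4, 6): d=(-4,-6) top-left  bias=+0
  edge (4, 6)→(12, 16): d=(8,10) right/bottom  bias=-1
    (0,2)@(1, 5): e=[0,-14,22] → ·  [on edge]
    (1,3)@(3, 7): e=[0,-10,18] → ·  [on edge]
    (2,4)@(5, 9): e=[0,-6,14] → ·  [on edge]
    (3,5)@(7, 11): e=[0,-2,10] → ·  [on edge]
    (4,6)@(9, 13): e=[0,2,6] → #  [on edge]
    (5,6)@(11, 13): e=[8,14,-14] → ·
    (4,7)@(9, 15): e=[-8,-6,22] → ·
    (5,7)@(11, 15): e=[0,6,2] → #  [on edge]
    (6,7)@(13, 15): e=[8,18,-18] → ·
    (5,8)@(11, 17): e=[-8,-2,18] → ·
    (6,8)@(13, 17): e=[0,10,-2] → ·  [on edge]
    (7,9)@(15, 19): e=[0,14,-6] → ·  [on edge]
  covered (2 px):
    · · · · · · · · ·
    · · · · · · · · ·
    · · · · · · · · ·
    · · · · · · · · ·
    · · · · · · · · ·
    · · · · · · · · ·
    · · · · # · · · ·
    · · · · · # · · ·
    · · · · · · · · ·
    · · · · · · · · ·
T4:
  2·area = 16  (B↔C swapped to make it positive)
  edge (8, 2)→(14, 4): d=(6,2) right/bottom  bias=-1
  edge (14, 4)→(12, 6): d=(-2,2) right/bottom  bias=-1
  edge (12, 6)→(8, 2): d=(-4,-4) top-left  bias=+0
    (2,0)@(5, 1): e=[0,24,-8] → ·  [on edge]
    (3,0)@(7, 1): e=[-4,20,0] → ·  [on edge]
    (8,0)@(17, 1): e=[-24,0,40] → ·  [on edge]
    (4,1)@(9, 3): e=[4,12,0] → #  [on edge]
    (5,1)@(11, 3): e=[0,8,8] → ·  [on edge]
    (7,1)@(15, 3): e=[-8,0,24] → ·  [on edge]
    (4,2)@(9, 5): e=[16,8,-8] → ·
    (5,2)@(11, 5): e=[12,4,0] → #  [on edge]
    (6,2)@(13, 5): e=[8,0,8] → ·  [on edge]
    (8,2)@(17, 5): e=[0,-8,24] → ·  [on edge]
    (5,3)@(11, 7): e=[24,0,-8] → ·  [on edge]
    (6,3)@(13, 7): e=[20,-4,0] → ·  [on edge]
    (4,4)@(9, 9): e=[40,0,-24] → ·  [on edge]
    (7,4)@(15, 9): e=[28,-12,0] → ·  [on edge]
    (3,5)@(7, 11): e=[56,0,-40] → ·  [on edge]
    (8,5)@(17, 11): e=[36,-20,0] → ·  [on edge]
    (2,6)@(5, 13): e=[72,0,-56] → ·  [on edge]
    (1,7)@(3, 15): e=[88,0,-72] → ·  [on edge]
    (0,8)@(1, 17): e=[104,0,-88] → ·  [on edge]
  covered (2 px):
    · · · · · · · · ·
    · · · · # · · · ·
    · · · · · # · · ·
    · · · · · · · · ·
    · · · · · · · · ·
    · · · · · · · · ·
    · · · · · · · · ·
    · · · · · · · · ·
    · · · · · · · · ·
    · · · · · · · · ·

Result: [4,6,10]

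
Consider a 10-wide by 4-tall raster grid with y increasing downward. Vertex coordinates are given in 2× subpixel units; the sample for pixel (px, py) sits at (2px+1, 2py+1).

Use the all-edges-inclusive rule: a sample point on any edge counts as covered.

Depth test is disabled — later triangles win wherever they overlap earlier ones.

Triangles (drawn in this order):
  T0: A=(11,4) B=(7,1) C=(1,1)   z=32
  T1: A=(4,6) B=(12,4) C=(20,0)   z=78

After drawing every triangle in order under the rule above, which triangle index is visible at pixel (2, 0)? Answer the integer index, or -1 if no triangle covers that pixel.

T0:
  2·area = 18  (B↔C swapped to make it positive)
  edge (11, 4)→(1, 1): d=(-10,-3) inclusive
  edge (1, 1)→(7, 1): d=(6,0) inclusive
  edge (7, 1)→(11, 4): d=(4,3) inclusive
    (0,0)@(1, 1): e=[0,0,18] → X  [on edge]
    (1,0)@(3, 1): e=[6,0,12] → X  [on edge]
    (2,0)@(5, 1): e=[12,0,6] → X  [on edge]
    (3,0)@(7, 1): e=[18,0,0] → X  [on edge]
    (4,0)@(9, 1): e=[24,0,-6] → .  [on edge]
    (5,0)@(11, 1): e=[30,0,-12] → .  [on edge]
    (6,0)@(13, 1): e=[36,0,-18] → .  [on edge]
    (7,0)@(15, 1): e=[42,0,-24] → .  [on edge]
    (8,0)@(17, 1): e=[48,0,-30] → .  [on edge]
    (9,0)@(19, 1): e=[54,0,-36] → .  [on edge]
    (0,1)@(1, 3): e=[-20,12,26] → .
    (1,1)@(3, 3): e=[-14,12,20] → .
    (7,3)@(15, 7): e=[-18,36,0] → .  [on edge]
  covered (5 px):
    X X X X . . . . . .
    . . . . X . . . . .
    . . . . . . . . . .
    . . . . . . . . . .
T1:
  2·area = 16  (B↔C swapped to make it positive)
  edge (4, 6)→(20, 0): d=(16,-6) inclusive
  edge (20, 0)→(12, 4): d=(-8,4) inclusive
  edge (12, 4)→(4, 6): d=(-8,2) inclusive
    (6,1)@(13, 3): e=[6,4,6] → X
    (7,1)@(15, 3): e=[18,-4,2] → .
    (3,2)@(7, 5): e=[2,12,2] → X
    (4,2)@(9, 5): e=[14,4,-2] → .
    (6,2)@(13, 5): e=[38,-12,-10] → .
    (3,3)@(7, 7): e=[34,-4,-14] → .
  covered (2 px):
    . . . . . . . . . .
    . . . . . . X . . .
    . . . X . . . . . .
    . . . . . . . . . .

Z-buffer (winner per pixel, '.' = empty):
  0 0 0 0 . . . . . .
  . . . . 0 . 1 . . .
  . . . 1 . . . . . .
  . . . . . . . . . .

Final: 0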